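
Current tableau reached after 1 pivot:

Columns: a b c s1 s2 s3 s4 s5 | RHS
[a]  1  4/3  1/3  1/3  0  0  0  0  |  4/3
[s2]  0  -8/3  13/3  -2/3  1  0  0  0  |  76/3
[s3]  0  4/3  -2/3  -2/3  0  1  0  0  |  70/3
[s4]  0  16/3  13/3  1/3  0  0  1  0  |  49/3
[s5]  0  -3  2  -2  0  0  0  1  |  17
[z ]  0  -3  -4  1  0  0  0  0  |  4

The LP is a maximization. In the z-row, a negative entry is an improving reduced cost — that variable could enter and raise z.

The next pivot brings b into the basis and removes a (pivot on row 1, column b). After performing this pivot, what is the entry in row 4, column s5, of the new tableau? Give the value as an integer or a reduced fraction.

0

Pivot element is row 1, column b: 4/3.
Normalize row 1: new (row 1, s5) = 0/(4/3) = 0.
row 4 ← row 4 − (16/3)·(new row 1): 0 − (16/3)·0 = 0.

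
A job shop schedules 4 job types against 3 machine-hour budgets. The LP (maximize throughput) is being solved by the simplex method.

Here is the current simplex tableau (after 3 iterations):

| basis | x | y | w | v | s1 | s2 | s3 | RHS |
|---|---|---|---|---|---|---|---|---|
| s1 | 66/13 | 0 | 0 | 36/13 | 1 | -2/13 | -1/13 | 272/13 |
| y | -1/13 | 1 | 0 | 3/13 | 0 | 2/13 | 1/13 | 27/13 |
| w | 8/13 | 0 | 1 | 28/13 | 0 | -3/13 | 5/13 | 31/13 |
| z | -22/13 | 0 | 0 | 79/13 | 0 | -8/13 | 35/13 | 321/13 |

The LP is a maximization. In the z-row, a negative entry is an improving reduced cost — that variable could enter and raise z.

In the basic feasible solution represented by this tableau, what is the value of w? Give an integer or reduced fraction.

31/13

w is basic (row 3); its value is the RHS of that row: 31/13.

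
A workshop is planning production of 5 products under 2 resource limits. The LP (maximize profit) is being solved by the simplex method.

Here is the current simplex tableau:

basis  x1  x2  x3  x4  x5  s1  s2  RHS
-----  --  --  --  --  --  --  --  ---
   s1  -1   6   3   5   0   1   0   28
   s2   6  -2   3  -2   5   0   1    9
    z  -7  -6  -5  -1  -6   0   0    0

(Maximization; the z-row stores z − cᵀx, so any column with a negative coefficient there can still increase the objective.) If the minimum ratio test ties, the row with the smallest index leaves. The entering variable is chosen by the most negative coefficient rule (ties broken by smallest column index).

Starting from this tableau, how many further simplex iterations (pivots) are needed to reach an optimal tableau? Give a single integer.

pivot: x1 in, s2 out → z = 21/2
pivot: x2 in, s1 out → z = 916/17
No improving column remains; optimal.

2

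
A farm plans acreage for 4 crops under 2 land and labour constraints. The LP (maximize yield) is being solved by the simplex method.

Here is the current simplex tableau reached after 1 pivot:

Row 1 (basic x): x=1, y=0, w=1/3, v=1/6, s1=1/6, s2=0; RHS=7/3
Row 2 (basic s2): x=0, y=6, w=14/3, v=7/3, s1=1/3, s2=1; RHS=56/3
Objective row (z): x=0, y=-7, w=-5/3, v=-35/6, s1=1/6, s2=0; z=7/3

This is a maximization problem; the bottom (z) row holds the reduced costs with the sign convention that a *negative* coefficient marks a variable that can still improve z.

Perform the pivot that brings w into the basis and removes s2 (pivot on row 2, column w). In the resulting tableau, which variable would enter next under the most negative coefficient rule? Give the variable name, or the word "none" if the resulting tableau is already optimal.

v

Pivot element 14/3. New z-row = old z-row − (-5/3)·(row 2/(14/3)).
Updated z-row coefficients: x: 0, y: -34/7, w: 0, v: -5, s1: 2/7, s2: 5/14.
The most negative is -5 in column v, so v would enter next.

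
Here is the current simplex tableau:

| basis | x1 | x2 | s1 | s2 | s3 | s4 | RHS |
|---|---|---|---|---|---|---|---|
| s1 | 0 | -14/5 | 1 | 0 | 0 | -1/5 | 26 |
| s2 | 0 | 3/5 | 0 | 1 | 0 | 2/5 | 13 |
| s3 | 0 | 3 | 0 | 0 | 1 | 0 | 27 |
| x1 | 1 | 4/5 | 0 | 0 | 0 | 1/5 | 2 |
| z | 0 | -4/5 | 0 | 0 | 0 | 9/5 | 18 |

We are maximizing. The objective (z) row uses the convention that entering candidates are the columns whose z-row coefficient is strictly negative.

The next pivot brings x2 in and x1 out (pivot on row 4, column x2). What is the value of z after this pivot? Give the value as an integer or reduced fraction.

Minimum ratio for x2: 2/(4/5) = 5/2.
z changes by −(z-row coeff of x2)·ratio = −(-4/5)·(5/2) = 2.
New z = 18 + 2 = 20.

20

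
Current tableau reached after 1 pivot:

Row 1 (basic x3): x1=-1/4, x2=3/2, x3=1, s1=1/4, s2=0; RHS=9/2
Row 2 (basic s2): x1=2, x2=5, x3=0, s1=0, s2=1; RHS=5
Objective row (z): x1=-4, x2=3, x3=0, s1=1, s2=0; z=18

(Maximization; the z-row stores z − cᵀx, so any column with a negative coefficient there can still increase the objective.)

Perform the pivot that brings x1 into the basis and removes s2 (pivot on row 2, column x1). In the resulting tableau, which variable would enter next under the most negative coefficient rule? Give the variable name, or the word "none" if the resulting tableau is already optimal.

Pivot element 2. New z-row = old z-row − (-4)·(row 2/2).
Updated z-row coefficients: x1: 0, x2: 13, x3: 0, s1: 1, s2: 2.
No coefficient is strictly negative; the tableau after this pivot is optimal.

none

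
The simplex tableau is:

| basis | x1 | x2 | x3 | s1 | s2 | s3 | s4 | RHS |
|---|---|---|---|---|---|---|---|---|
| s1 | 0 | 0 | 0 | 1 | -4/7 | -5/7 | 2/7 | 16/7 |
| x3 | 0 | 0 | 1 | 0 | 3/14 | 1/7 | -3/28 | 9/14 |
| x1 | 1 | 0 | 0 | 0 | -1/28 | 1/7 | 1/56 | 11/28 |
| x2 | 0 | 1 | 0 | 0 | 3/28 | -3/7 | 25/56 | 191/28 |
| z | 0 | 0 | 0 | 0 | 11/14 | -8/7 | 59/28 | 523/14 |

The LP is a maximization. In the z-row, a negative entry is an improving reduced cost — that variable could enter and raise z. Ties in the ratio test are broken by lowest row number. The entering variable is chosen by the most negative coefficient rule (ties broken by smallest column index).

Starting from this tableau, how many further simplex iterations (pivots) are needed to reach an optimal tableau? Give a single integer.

1

pivot: s3 in, x1 out → z = 81/2
No improving column remains; optimal.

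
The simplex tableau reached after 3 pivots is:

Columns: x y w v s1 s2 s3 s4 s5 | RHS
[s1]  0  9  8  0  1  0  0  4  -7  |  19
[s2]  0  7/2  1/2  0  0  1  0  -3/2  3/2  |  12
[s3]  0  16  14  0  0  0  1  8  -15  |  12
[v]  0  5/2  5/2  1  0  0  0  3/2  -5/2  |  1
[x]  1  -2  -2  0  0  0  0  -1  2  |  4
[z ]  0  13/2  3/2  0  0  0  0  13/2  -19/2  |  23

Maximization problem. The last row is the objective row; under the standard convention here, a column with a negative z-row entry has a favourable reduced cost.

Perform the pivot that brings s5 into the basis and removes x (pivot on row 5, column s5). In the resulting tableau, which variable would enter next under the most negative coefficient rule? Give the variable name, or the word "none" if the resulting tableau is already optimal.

w

Pivot element 2. New z-row = old z-row − (-19/2)·(row 5/2).
Updated z-row coefficients: x: 19/4, y: -3, w: -8, v: 0, s1: 0, s2: 0, s3: 0, s4: 7/4, s5: 0.
The most negative is -8 in column w, so w would enter next.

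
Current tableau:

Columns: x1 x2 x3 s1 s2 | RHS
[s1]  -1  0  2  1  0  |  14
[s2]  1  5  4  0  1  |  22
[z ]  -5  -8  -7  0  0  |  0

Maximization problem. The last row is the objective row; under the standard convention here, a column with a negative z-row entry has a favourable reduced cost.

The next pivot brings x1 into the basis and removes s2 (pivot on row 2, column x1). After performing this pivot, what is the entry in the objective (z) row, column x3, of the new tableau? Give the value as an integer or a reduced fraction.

13

Pivot element is row 2, column x1: 1.
Normalize row 2: new (row 2, x3) = 4/1 = 4.
z-row ← z-row − (-5)·(new row 2): -7 − (-5)·4 = 13.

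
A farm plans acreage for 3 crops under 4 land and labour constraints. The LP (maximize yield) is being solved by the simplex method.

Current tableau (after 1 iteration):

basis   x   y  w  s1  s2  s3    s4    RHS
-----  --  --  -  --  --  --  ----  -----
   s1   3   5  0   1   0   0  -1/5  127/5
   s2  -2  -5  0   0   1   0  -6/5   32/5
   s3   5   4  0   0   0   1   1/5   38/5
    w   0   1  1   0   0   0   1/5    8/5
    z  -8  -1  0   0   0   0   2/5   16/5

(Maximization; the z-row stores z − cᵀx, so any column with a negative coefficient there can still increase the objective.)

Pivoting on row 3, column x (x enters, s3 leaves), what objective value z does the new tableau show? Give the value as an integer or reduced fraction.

Minimum ratio for x: (38/5)/5 = 38/25.
z changes by −(z-row coeff of x)·ratio = −(-8)·(38/25) = 304/25.
New z = 16/5 + (304/25) = 384/25.

384/25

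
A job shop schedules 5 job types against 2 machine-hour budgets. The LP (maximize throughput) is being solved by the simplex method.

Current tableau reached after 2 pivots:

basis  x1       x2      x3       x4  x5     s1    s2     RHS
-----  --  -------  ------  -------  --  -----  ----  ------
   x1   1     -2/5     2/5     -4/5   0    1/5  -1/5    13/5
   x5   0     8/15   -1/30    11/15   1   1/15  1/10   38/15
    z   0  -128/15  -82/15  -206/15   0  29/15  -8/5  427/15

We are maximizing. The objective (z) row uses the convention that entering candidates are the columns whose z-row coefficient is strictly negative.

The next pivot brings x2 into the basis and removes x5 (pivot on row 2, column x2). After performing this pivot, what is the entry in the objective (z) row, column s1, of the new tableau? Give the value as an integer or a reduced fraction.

3

Pivot element is row 2, column x2: 8/15.
Normalize row 2: new (row 2, s1) = (1/15)/(8/15) = 1/8.
z-row ← z-row − (-128/15)·(new row 2): 29/15 − (-128/15)·(1/8) = 3.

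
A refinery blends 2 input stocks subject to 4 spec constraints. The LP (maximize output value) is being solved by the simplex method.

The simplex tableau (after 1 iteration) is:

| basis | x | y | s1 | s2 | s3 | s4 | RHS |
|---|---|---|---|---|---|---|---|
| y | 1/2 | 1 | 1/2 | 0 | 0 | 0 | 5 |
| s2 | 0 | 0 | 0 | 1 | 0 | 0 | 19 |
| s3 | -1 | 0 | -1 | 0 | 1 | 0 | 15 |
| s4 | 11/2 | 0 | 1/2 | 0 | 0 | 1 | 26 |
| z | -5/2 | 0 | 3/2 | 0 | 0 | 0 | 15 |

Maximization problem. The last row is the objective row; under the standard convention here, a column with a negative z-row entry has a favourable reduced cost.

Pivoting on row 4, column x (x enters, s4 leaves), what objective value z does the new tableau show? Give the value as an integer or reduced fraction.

Minimum ratio for x: 26/(11/2) = 52/11.
z changes by −(z-row coeff of x)·ratio = −(-5/2)·(52/11) = 130/11.
New z = 15 + (130/11) = 295/11.

295/11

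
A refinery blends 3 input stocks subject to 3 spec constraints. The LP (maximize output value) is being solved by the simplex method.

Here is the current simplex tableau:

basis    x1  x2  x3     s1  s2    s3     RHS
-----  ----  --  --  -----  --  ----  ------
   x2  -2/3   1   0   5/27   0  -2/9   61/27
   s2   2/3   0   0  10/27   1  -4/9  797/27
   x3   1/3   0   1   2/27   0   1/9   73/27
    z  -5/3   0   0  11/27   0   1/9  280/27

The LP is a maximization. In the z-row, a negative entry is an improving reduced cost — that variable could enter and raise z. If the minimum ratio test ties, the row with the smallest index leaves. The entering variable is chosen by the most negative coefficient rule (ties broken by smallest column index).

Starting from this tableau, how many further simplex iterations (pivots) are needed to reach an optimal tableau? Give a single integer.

pivot: x1 in, x3 out → z = 215/9
No improving column remains; optimal.

1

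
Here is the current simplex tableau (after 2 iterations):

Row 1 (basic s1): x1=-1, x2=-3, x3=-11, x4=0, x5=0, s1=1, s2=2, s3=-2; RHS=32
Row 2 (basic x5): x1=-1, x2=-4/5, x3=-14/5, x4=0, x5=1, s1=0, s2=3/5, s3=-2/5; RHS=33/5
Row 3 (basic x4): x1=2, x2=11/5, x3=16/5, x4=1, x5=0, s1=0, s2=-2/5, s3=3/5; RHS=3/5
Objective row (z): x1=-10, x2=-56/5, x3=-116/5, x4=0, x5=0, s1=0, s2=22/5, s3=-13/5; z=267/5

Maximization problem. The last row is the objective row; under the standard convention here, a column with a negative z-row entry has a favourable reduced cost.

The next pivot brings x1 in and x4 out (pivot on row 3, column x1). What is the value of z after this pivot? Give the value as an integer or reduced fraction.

282/5

Minimum ratio for x1: (3/5)/2 = 3/10.
z changes by −(z-row coeff of x1)·ratio = −(-10)·(3/10) = 3.
New z = 267/5 + 3 = 282/5.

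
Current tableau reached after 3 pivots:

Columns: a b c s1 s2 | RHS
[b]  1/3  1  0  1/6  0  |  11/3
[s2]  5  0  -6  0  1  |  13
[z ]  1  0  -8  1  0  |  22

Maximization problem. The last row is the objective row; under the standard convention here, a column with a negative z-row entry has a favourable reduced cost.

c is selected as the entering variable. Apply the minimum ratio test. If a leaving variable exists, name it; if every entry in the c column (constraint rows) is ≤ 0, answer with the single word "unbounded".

c-column entries: row 1: 0, row 2: -6. All ≤ 0, so c can increase without bound; the LP is unbounded in this direction.

unbounded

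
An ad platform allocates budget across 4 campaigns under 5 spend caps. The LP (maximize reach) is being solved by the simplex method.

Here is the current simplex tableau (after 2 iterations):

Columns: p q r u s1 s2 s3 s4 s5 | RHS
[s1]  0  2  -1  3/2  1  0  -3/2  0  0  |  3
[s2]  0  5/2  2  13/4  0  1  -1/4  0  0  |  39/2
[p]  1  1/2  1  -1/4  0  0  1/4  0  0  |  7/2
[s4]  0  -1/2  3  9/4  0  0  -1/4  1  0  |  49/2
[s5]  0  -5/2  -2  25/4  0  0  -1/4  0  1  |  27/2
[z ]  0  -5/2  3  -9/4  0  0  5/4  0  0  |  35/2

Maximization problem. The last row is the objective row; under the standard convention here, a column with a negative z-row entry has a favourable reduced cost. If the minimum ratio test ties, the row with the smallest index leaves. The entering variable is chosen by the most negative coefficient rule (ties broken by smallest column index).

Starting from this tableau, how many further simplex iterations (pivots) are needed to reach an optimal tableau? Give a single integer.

pivot: q in, s1 out → z = 85/4
pivot: s3 in, p out → z = 24
pivot: u in, s2 out → z = 403/15
No improving column remains; optimal.

3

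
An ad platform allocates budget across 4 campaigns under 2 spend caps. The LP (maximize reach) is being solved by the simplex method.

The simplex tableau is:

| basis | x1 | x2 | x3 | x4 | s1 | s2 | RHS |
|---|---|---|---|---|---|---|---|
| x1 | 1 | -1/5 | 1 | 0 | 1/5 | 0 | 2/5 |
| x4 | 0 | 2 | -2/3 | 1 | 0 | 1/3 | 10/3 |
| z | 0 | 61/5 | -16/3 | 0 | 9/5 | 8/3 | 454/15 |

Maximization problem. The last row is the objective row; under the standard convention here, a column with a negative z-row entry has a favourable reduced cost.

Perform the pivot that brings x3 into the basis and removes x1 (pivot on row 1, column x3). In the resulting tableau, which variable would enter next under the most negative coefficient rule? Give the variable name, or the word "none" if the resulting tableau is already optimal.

none

Pivot element 1. New z-row = old z-row − (-16/3)·(row 1/1).
Updated z-row coefficients: x1: 16/3, x2: 167/15, x3: 0, x4: 0, s1: 43/15, s2: 8/3.
No coefficient is strictly negative; the tableau after this pivot is optimal.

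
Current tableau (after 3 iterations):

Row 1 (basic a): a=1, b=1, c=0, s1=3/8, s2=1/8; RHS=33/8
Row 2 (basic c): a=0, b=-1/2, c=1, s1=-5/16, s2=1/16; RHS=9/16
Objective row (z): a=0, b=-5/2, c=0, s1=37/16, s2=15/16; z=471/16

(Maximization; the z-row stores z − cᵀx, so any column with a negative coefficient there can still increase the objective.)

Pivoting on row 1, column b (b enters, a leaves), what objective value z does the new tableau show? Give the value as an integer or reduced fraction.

159/4

Minimum ratio for b: (33/8)/1 = 33/8.
z changes by −(z-row coeff of b)·ratio = −(-5/2)·(33/8) = 165/16.
New z = 471/16 + (165/16) = 159/4.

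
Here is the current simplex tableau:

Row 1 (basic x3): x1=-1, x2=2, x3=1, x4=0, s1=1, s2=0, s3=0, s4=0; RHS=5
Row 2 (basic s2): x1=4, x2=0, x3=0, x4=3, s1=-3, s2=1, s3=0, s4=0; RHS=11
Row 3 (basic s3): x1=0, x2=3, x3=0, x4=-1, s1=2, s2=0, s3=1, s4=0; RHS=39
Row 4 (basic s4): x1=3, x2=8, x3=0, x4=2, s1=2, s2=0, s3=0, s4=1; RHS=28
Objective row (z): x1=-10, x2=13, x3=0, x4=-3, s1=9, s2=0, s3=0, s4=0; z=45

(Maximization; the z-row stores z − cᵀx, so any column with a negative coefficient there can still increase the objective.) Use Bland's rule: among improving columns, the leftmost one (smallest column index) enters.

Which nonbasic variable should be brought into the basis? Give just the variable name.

x1

Objective-row coefficients: x1: -10, x2: 13, x3: 0, x4: -3, s1: 9, s2: 0, s3: 0, s4: 0.
Improving columns: x1, x4. Bland's rule picks the smallest column index → x1.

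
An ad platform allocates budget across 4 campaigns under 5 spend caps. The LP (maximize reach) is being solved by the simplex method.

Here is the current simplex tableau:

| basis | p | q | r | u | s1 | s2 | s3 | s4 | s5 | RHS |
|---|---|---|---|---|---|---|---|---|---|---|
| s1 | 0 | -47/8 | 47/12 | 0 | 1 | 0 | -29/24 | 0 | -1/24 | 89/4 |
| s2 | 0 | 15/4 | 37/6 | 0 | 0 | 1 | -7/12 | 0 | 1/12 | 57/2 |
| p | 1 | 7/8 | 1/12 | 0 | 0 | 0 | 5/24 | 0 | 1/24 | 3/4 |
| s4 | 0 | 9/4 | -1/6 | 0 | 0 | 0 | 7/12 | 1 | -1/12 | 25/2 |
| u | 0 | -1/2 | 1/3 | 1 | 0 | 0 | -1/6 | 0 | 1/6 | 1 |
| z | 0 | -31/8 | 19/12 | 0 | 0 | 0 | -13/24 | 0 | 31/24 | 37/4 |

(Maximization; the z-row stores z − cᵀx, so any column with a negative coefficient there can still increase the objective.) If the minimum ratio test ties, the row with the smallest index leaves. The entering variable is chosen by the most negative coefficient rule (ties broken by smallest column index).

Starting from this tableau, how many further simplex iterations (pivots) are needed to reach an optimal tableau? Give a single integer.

1

pivot: q in, p out → z = 88/7
No improving column remains; optimal.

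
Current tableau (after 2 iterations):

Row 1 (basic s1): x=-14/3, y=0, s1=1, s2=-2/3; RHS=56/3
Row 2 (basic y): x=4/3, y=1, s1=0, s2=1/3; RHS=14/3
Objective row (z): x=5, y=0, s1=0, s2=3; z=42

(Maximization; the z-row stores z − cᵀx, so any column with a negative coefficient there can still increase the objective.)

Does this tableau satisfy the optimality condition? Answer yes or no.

yes

No objective-row coefficient is strictly negative, so no entering variable exists; the tableau is optimal.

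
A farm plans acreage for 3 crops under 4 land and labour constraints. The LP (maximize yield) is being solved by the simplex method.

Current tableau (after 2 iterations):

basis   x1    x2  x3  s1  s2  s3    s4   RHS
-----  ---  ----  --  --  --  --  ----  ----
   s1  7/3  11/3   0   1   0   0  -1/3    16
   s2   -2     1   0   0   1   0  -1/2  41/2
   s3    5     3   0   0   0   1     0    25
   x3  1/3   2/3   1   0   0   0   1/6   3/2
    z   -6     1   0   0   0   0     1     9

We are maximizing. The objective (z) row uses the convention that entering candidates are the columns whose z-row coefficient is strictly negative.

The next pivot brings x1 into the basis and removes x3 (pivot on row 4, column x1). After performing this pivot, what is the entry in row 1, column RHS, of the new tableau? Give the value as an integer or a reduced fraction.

Pivot element is row 4, column x1: 1/3.
Normalize row 4: new (row 4, RHS) = (3/2)/(1/3) = 9/2.
row 1 ← row 1 − (7/3)·(new row 4): 16 − (7/3)·(9/2) = 11/2.

11/2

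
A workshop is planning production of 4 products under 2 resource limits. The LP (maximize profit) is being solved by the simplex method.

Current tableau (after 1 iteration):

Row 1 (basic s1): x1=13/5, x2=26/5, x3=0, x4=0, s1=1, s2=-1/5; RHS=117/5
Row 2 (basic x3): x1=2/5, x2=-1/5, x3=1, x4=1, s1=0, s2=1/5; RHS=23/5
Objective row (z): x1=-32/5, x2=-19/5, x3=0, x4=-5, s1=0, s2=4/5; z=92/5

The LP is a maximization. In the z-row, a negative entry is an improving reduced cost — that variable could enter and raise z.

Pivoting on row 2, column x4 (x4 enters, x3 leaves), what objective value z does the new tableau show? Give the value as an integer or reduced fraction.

207/5

Minimum ratio for x4: (23/5)/1 = 23/5.
z changes by −(z-row coeff of x4)·ratio = −(-5)·(23/5) = 23.
New z = 92/5 + 23 = 207/5.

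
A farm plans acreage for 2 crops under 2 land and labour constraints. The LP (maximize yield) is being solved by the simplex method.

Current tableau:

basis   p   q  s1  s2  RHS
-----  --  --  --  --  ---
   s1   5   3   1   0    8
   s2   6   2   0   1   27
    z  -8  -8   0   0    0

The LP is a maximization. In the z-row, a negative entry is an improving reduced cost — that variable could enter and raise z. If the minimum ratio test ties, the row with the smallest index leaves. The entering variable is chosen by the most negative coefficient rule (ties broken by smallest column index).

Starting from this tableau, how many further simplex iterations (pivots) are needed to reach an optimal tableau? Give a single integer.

2

pivot: p in, s1 out → z = 64/5
pivot: q in, p out → z = 64/3
No improving column remains; optimal.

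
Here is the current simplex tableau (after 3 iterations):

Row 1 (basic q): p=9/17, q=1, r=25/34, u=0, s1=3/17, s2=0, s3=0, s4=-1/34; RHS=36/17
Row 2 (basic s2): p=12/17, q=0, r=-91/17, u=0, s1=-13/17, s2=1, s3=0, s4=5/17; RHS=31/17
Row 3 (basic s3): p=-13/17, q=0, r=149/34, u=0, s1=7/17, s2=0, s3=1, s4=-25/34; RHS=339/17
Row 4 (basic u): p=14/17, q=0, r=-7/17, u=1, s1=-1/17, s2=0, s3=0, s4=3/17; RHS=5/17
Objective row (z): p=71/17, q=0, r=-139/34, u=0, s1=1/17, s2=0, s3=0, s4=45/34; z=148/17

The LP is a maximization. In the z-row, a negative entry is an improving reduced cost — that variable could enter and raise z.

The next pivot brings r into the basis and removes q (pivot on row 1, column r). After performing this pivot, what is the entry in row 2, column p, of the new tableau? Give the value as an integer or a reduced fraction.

Pivot element is row 1, column r: 25/34.
Normalize row 1: new (row 1, p) = (9/17)/(25/34) = 18/25.
row 2 ← row 2 − (-91/17)·(new row 1): 12/17 − (-91/17)·(18/25) = 114/25.

114/25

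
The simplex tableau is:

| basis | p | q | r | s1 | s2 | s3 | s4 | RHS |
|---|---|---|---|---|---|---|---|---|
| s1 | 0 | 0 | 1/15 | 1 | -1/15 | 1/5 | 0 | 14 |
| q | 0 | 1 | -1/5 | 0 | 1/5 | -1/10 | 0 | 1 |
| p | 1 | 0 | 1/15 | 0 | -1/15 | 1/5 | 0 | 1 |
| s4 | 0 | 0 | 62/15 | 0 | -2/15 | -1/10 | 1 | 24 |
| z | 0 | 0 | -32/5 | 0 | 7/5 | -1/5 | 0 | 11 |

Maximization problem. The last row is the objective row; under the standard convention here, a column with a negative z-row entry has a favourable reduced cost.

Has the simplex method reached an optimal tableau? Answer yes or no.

no

Column r has objective-row coefficient -32/5, which is negative; an improving pivot exists, so not yet optimal.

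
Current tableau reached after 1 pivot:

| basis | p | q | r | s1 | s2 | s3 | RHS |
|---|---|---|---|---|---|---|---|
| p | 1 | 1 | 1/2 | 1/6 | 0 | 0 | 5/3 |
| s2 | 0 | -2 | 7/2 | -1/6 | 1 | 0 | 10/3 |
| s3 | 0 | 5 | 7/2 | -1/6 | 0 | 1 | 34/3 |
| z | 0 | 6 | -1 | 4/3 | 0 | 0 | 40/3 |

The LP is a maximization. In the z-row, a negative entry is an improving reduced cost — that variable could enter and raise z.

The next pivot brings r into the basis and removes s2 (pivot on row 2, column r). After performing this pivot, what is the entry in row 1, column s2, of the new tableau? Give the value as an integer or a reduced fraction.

Pivot element is row 2, column r: 7/2.
Normalize row 2: new (row 2, s2) = 1/(7/2) = 2/7.
row 1 ← row 1 − (1/2)·(new row 2): 0 − (1/2)·(2/7) = -1/7.

-1/7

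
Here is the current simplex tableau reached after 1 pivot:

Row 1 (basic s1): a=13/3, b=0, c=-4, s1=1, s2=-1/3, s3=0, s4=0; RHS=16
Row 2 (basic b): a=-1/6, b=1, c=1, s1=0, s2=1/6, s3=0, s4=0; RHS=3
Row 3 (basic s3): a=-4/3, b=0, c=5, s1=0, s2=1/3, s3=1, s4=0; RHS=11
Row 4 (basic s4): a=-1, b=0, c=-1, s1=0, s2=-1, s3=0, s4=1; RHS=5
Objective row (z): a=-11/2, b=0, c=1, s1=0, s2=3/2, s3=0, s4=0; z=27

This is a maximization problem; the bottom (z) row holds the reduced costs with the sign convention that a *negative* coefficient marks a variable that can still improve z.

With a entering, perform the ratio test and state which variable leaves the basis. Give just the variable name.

Ratios: row 1 (s1): 16/(13/3) = 48/13; row 2 (b): entry -1/6 ≤ 0, skip; row 3 (s3): entry -4/3 ≤ 0, skip; row 4 (s4): entry -1 ≤ 0, skip.
Minimum ratio 48/13 is in the s1 row, so s1 leaves.

s1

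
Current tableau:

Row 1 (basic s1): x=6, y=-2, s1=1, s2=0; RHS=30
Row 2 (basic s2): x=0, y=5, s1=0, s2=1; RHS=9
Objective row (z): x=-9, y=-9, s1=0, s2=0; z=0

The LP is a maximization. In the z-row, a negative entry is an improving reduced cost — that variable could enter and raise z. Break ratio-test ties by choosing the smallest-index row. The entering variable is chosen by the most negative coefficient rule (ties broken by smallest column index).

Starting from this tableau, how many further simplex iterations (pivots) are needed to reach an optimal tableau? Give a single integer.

2

pivot: x in, s1 out → z = 45
pivot: y in, s2 out → z = 333/5
No improving column remains; optimal.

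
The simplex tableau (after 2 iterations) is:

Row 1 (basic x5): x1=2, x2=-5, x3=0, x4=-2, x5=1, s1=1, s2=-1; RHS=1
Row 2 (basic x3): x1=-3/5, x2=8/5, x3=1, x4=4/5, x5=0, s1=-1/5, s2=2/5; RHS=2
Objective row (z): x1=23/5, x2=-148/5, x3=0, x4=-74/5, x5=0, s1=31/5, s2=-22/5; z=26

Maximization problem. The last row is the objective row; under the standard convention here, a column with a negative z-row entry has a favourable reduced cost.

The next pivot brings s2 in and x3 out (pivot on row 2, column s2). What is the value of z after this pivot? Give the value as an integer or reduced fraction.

Minimum ratio for s2: 2/(2/5) = 5.
z changes by −(z-row coeff of s2)·ratio = −(-22/5)·5 = 22.
New z = 26 + 22 = 48.

48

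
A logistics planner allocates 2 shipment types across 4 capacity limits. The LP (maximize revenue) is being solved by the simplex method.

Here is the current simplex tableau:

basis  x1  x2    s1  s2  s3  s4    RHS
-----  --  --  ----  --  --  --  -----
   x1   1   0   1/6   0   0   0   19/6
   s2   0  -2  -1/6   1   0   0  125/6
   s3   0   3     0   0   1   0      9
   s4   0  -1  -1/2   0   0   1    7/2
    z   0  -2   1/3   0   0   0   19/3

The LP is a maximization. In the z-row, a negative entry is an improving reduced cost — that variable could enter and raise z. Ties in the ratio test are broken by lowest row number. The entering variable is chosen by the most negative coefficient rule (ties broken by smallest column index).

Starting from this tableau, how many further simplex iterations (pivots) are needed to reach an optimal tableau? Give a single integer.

1

pivot: x2 in, s3 out → z = 37/3
No improving column remains; optimal.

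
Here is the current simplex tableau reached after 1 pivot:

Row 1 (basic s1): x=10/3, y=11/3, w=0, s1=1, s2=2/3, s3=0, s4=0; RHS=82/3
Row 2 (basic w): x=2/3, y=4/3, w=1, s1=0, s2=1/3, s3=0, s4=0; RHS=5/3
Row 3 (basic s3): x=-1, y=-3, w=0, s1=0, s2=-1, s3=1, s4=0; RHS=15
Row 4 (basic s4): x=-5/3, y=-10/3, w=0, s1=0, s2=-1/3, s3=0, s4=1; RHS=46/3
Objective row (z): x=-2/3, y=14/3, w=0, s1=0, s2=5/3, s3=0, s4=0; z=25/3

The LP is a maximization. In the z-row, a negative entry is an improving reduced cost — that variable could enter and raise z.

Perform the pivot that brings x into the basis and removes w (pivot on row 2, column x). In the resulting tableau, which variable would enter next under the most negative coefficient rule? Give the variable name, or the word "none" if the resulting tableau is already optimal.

Pivot element 2/3. New z-row = old z-row − (-2/3)·(row 2/(2/3)).
Updated z-row coefficients: x: 0, y: 6, w: 1, s1: 0, s2: 2, s3: 0, s4: 0.
No coefficient is strictly negative; the tableau after this pivot is optimal.

none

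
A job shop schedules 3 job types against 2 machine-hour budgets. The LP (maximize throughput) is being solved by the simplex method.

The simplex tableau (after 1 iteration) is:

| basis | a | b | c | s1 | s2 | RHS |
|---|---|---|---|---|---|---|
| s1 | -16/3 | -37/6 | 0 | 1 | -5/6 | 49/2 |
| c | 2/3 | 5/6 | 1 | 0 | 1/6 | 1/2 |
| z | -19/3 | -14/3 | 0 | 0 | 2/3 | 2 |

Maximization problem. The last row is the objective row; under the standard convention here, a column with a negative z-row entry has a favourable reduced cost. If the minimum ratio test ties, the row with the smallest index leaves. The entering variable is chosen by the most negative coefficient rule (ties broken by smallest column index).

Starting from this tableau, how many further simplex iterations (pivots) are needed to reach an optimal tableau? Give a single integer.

1

pivot: a in, c out → z = 27/4
No improving column remains; optimal.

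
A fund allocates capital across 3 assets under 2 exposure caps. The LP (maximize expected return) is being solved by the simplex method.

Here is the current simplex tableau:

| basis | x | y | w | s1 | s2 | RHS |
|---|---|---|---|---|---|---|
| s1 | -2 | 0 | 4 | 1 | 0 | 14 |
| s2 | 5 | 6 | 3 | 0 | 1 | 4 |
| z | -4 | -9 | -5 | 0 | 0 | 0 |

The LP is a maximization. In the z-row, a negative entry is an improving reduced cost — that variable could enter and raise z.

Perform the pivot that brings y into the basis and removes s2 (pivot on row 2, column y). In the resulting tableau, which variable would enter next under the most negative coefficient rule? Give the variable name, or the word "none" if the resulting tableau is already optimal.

w

Pivot element 6. New z-row = old z-row − (-9)·(row 2/6).
Updated z-row coefficients: x: 7/2, y: 0, w: -1/2, s1: 0, s2: 3/2.
The most negative is -1/2 in column w, so w would enter next.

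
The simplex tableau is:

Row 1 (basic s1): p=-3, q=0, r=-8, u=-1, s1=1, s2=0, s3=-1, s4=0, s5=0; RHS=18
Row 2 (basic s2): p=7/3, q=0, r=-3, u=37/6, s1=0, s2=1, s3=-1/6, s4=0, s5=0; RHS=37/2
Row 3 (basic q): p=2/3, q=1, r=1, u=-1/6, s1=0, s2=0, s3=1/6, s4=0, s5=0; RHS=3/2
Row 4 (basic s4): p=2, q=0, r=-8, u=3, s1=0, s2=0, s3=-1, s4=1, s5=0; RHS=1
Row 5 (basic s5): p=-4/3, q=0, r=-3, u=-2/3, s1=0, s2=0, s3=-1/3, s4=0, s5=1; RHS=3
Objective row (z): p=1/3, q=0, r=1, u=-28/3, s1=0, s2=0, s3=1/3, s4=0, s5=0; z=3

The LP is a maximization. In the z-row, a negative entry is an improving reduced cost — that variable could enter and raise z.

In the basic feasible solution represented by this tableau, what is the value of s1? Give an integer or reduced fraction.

18

s1 is basic (row 1); its value is the RHS of that row: 18.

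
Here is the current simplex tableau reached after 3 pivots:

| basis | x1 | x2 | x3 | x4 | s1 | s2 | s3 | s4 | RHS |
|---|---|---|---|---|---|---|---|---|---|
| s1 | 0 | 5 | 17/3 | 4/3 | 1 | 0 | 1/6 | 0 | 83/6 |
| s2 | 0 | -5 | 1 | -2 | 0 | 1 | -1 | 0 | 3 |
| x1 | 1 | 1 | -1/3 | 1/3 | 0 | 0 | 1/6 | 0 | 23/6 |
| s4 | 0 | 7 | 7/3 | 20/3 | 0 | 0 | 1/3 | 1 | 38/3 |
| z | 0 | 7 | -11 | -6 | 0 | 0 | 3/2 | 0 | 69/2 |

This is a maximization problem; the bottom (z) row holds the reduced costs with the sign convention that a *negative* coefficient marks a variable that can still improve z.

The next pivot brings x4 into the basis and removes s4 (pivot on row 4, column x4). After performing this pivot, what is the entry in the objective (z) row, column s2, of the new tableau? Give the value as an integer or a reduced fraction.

0

Pivot element is row 4, column x4: 20/3.
Normalize row 4: new (row 4, s2) = 0/(20/3) = 0.
z-row ← z-row − (-6)·(new row 4): 0 − (-6)·0 = 0.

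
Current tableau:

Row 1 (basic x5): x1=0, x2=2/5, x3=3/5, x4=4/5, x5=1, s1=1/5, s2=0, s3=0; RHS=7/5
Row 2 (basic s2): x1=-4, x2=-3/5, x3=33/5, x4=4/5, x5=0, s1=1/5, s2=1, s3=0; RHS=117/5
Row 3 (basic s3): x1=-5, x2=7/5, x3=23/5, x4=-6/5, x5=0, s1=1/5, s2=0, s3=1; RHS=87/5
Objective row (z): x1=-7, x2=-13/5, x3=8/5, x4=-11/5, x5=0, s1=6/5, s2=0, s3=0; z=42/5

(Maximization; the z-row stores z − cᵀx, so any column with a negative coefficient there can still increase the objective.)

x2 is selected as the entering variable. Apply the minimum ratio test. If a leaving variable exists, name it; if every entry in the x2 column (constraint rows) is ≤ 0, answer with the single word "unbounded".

Ratios: row 1 (x5): (7/5)/(2/5) = 7/2; row 2 (s2): entry -3/5 ≤ 0, skip; row 3 (s3): (87/5)/(7/5) = 87/7.
Minimum ratio is in the x5 row, so x5 leaves.

x5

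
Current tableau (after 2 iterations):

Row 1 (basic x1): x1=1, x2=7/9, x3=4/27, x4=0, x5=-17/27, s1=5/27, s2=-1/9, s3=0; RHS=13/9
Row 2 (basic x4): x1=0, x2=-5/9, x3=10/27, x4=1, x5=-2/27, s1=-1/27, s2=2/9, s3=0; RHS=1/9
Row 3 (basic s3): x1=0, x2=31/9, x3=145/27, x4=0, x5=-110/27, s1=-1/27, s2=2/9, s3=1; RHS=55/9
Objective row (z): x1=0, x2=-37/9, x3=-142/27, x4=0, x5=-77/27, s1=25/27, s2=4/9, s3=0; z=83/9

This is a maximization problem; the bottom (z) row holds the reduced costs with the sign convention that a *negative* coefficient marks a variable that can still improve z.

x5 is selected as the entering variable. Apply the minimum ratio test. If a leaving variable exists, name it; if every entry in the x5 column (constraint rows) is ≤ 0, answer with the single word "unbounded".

unbounded

x5-column entries: row 1: -17/27, row 2: -2/27, row 3: -110/27. All ≤ 0, so x5 can increase without bound; the LP is unbounded in this direction.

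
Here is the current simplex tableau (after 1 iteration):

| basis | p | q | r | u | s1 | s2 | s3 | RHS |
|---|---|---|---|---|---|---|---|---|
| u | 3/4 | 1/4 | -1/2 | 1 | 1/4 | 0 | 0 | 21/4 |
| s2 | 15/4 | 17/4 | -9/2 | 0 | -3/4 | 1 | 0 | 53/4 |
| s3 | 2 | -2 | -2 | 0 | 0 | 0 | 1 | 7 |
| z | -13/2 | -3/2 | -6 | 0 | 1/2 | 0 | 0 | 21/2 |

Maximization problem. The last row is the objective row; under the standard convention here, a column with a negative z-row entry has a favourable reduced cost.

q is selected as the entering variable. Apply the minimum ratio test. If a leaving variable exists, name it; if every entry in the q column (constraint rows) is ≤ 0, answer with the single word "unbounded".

s2

Ratios: row 1 (u): (21/4)/(1/4) = 21; row 2 (s2): (53/4)/(17/4) = 53/17; row 3 (s3): entry -2 ≤ 0, skip.
Minimum ratio is in the s2 row, so s2 leaves.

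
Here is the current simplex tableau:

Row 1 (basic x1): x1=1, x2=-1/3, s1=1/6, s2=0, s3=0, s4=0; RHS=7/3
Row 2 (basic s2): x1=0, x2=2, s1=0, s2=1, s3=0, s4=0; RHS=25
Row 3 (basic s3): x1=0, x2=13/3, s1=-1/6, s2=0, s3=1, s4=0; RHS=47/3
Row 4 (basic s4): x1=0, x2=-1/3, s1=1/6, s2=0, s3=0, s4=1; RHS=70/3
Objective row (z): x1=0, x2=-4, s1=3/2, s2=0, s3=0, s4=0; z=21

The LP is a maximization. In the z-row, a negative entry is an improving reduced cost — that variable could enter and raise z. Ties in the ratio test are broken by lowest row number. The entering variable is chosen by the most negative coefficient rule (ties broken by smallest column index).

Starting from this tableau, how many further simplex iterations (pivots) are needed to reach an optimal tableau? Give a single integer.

pivot: x2 in, s3 out → z = 461/13
No improving column remains; optimal.

1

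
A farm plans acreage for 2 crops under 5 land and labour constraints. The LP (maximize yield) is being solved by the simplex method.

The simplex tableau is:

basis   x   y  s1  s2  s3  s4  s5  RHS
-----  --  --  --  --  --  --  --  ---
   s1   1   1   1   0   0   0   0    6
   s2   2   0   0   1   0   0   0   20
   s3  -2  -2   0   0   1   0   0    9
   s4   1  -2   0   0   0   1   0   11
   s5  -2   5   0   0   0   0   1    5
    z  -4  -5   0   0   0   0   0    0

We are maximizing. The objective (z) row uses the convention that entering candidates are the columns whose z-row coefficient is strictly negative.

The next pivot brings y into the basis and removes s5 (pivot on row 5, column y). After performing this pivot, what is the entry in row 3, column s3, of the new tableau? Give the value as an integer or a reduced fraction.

Pivot element is row 5, column y: 5.
Normalize row 5: new (row 5, s3) = 0/5 = 0.
row 3 ← row 3 − (-2)·(new row 5): 1 − (-2)·0 = 1.

1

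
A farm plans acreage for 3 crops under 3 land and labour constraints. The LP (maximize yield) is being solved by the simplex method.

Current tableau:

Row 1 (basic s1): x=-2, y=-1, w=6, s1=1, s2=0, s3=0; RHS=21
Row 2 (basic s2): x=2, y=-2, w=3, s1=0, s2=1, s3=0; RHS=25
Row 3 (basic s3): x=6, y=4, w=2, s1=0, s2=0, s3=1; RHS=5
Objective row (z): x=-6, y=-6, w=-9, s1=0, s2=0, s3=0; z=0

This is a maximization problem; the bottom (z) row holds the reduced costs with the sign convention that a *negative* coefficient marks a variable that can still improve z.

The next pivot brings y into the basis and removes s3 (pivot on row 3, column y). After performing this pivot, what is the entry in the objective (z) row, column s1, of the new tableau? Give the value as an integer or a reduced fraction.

0

Pivot element is row 3, column y: 4.
Normalize row 3: new (row 3, s1) = 0/4 = 0.
z-row ← z-row − (-6)·(new row 3): 0 − (-6)·0 = 0.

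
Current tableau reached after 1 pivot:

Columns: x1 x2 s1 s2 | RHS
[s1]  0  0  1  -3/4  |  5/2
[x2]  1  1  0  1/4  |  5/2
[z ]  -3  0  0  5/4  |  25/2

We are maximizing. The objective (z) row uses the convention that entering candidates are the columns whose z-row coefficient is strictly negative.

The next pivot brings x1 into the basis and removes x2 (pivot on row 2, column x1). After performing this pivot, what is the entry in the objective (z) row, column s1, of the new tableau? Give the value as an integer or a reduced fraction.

Pivot element is row 2, column x1: 1.
Normalize row 2: new (row 2, s1) = 0/1 = 0.
z-row ← z-row − (-3)·(new row 2): 0 − (-3)·0 = 0.

0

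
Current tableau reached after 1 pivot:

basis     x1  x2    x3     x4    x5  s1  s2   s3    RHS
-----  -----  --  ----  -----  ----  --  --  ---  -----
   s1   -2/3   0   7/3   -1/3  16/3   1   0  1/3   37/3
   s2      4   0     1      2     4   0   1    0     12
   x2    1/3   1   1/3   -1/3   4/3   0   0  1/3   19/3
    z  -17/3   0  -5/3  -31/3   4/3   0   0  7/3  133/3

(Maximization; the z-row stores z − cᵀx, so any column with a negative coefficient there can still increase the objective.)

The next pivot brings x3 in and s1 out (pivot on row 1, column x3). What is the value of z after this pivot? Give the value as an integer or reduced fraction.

372/7

Minimum ratio for x3: (37/3)/(7/3) = 37/7.
z changes by −(z-row coeff of x3)·ratio = −(-5/3)·(37/7) = 185/21.
New z = 133/3 + (185/21) = 372/7.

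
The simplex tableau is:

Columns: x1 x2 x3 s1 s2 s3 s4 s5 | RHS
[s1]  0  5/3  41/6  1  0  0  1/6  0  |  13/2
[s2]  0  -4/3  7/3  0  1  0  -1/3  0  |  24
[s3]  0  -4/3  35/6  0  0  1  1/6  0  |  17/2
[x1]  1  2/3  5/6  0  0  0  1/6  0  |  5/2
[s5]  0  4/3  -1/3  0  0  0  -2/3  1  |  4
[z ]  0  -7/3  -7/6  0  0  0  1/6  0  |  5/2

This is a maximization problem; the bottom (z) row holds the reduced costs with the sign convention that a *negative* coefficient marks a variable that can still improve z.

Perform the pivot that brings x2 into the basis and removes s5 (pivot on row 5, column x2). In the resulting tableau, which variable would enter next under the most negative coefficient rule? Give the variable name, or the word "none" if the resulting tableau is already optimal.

Pivot element 4/3. New z-row = old z-row − (-7/3)·(row 5/(4/3)).
Updated z-row coefficients: x1: 0, x2: 0, x3: -7/4, s1: 0, s2: 0, s3: 0, s4: -1, s5: 7/4.
The most negative is -7/4 in column x3, so x3 would enter next.

x3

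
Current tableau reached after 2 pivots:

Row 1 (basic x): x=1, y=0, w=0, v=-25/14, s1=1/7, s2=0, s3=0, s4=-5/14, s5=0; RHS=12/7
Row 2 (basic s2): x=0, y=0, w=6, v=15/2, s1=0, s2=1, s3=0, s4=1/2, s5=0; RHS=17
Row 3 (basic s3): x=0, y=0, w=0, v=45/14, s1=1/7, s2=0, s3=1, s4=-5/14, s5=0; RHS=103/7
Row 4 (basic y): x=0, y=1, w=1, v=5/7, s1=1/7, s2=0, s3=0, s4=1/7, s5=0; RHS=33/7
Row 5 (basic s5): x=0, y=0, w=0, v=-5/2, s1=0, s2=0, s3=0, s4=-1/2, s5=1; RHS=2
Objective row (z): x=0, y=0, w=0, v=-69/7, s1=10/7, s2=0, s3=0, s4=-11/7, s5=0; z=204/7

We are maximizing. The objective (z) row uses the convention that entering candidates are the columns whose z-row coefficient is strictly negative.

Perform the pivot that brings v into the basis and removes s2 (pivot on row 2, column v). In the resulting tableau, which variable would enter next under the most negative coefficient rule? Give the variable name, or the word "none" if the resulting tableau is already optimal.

Pivot element 15/2. New z-row = old z-row − (-69/7)·(row 2/(15/2)).
Updated z-row coefficients: x: 0, y: 0, w: 276/35, v: 0, s1: 10/7, s2: 46/35, s3: 0, s4: -32/35, s5: 0.
The most negative is -32/35 in column s4, so s4 would enter next.

s4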